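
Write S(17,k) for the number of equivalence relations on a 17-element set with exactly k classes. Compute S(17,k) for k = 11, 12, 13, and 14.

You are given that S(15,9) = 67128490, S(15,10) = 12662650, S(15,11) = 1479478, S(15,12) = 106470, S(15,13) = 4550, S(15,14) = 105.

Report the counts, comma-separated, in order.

@16  (16,10):12662650·10+67128490→193754990, (16,11):1479478·11+12662650→28936908, (16,12):106470·12+1479478→2757118, (16,13):4550·13+106470→165620, (16,14):105·14+4550→6020
@17  (17,11):28936908·11+193754990→512060978, (17,12):2757118·12+28936908→62022324, (17,13):165620·13+2757118→4910178, (17,14):6020·14+165620→249900
Read S(17,11) = 512060978, S(17,12) = 62022324, S(17,13) = 4910178, S(17,14) = 249900.

512060978, 62022324, 4910178, 249900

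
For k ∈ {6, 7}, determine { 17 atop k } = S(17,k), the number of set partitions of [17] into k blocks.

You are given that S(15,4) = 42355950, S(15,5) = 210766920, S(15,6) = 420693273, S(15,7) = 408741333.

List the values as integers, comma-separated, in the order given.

@16  (16,5):210766920·5+42355950→1096190550, (16,6):420693273·6+210766920→2734926558, (16,7):408741333·7+420693273→3281882604
@17  (17,6):2734926558·6+1096190550→17505749898, (17,7):3281882604·7+2734926558→25708104786
Read S(17,6) = 17505749898, S(17,7) = 25708104786.

17505749898, 25708104786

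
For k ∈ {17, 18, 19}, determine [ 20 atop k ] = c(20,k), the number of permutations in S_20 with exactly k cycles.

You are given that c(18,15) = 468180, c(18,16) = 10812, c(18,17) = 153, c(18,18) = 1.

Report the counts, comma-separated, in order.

row 19: T[19][16]=18·10812+468180=662796  T[19][17]=18·153+10812=13566  T[19][18]=18·1+153=171  T[19][19]=18·0+1=1
row 20: T[20][17]=19·13566+662796=920550  T[20][18]=19·171+13566=16815  T[20][19]=19·1+171=190
Read c(20,17) = 920550, c(20,18) = 16815, c(20,19) = 190.

920550, 16815, 190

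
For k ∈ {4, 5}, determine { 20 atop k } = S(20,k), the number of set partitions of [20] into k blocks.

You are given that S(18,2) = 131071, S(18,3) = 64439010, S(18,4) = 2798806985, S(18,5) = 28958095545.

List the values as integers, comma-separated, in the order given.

row 19: T[19][3]=3·64439010+131071=193448101  T[19][4]=4·2798806985+64439010=11259666950  T[19][5]=5·28958095545+2798806985=147589284710
row 20: T[20][4]=4·11259666950+193448101=45232115901  T[20][5]=5·147589284710+11259666950=749206090500
Read S(20,4) = 45232115901, S(20,5) = 749206090500.

45232115901, 749206090500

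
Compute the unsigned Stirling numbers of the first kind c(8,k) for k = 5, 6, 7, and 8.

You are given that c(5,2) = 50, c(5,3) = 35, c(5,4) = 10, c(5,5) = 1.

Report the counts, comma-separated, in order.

r6: T_6,3=5×35+50=225; T_6,4=5×10+35=85; T_6,5=5×1+10=15; T_6,6=5×0+1=1
r7: T_7,4=6×85+225=735; T_7,5=6×15+85=175; T_7,6=6×1+15=21; T_7,7=6×0+1=1
r8: T_8,5=7×175+735=1960; T_8,6=7×21+175=322; T_8,7=7×1+21=28; T_8,8=7×0+1=1
Read c(8,5) = 1960, c(8,6) = 322, c(8,7) = 28, c(8,8) = 1.

1960, 322, 28, 1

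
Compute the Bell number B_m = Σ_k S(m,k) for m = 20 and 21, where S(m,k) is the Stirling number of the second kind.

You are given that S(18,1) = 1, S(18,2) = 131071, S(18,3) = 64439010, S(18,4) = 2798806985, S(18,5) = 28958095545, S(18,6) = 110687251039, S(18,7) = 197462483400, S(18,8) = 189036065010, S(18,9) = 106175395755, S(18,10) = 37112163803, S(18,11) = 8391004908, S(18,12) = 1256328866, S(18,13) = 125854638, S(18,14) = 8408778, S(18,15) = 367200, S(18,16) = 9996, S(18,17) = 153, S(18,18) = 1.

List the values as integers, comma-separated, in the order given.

51724158235372, 474869816156751

row 19: T[19][1]=1·1+0=1  T[19][2]=2·131071+1=262143  T[19][3]=3·64439010+131071=193448101  T[19][4]=4·2798806985+64439010=11259666950  T[19][5]=5·28958095545+2798806985=147589284710  T[19][6]=6·110687251039+28958095545=693081601779  T[19][7]=7·197462483400+110687251039=1492924634839  T[19][8]=8·189036065010+197462483400=1709751003480  T[19][9]=9·106175395755+189036065010=1144614626805  T[19][10]=10·37112163803+106175395755=477297033785  T[19][11]=11·8391004908+37112163803=129413217791  T[19][12]=12·1256328866+8391004908=23466951300  T[19][13]=13·125854638+1256328866=2892439160  T[19][14]=14·8408778+125854638=243577530  T[19][15]=15·367200+8408778=13916778  T[19][16]=16·9996+367200=527136  T[19][17]=17·153+9996=12597  T[19][18]=18·1+153=171  T[19][19]=19·0+1=1
row 20: T[20][1]=1·1+0=1  T[20][2]=2·262143+1=524287  T[20][3]=3·193448101+262143=580606446  T[20][4]=4·11259666950+193448101=45232115901  T[20][5]=5·147589284710+11259666950=749206090500  T[20][6]=6·693081601779+147589284710=4306078895384  T[20][7]=7·1492924634839+693081601779=11143554045652  T[20][8]=8·1709751003480+1492924634839=15170932662679  T[20][9]=9·1144614626805+1709751003480=12011282644725  T[20][10]=10·477297033785+1144614626805=5917584964655  T[20][11]=11·129413217791+477297033785=1900842429486  T[20][12]=12·23466951300+129413217791=411016633391  T[20][13]=13·2892439160+23466951300=61068660380  T[20][14]=14·243577530+2892439160=6302524580  T[20][15]=15·13916778+243577530=452329200  T[20][16]=16·527136+13916778=22350954  T[20][17]=17·12597+527136=741285  T[20][18]=18·171+12597=15675  T[20][19]=19·1+171=190  T[20][20]=20·0+1=1
row 21: T[21][1]=1·1+0=1  T[21][2]=2·524287+1=1048575  T[21][3]=3·580606446+524287=1742343625  T[21][4]=4·45232115901+580606446=181509070050  T[21][5]=5·749206090500+45232115901=3791262568401  T[21][6]=6·4306078895384+749206090500=26585679462804  T[21][7]=7·11143554045652+4306078895384=82310957214948  T[21][8]=8·15170932662679+11143554045652=132511015347084  T[21][9]=9·12011282644725+15170932662679=123272476465204  T[21][10]=10·5917584964655+12011282644725=71187132291275  T[21][11]=11·1900842429486+5917584964655=26826851689001  T[21][12]=12·411016633391+1900842429486=6833042030178  T[21][13]=13·61068660380+411016633391=1204909218331  T[21][14]=14·6302524580+61068660380=149304004500  T[21][15]=15·452329200+6302524580=13087462580  T[21][16]=16·22350954+452329200=809944464  T[21][17]=17·741285+22350954=34952799  T[21][18]=18·15675+741285=1023435  T[21][19]=19·190+15675=19285  T[21][20]=20·1+190=210  T[21][21]=21·0+1=1
B_20 = ΣS(20,k) = 1+524287+580606446+45232115901+749206090500+4306078895384+11143554045652+15170932662679+12011282644725+5917584964655+1900842429486+411016633391+61068660380+6302524580+452329200+22350954+741285+15675+190+1 = 51724158235372
B_21 = ΣS(21,k) = 1+1048575+1742343625+181509070050+3791262568401+26585679462804+82310957214948+132511015347084+123272476465204+71187132291275+26826851689001+6833042030178+1204909218331+149304004500+13087462580+809944464+34952799+1023435+19285+210+1 = 474869816156751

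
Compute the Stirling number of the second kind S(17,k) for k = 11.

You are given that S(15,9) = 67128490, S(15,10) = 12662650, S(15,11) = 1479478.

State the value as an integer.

row 16: T[16][10]=10·12662650+67128490=193754990  T[16][11]=11·1479478+12662650=28936908
row 17: T[17][11]=11·28936908+193754990=512060978
Read S(17,11) = 512060978.

512060978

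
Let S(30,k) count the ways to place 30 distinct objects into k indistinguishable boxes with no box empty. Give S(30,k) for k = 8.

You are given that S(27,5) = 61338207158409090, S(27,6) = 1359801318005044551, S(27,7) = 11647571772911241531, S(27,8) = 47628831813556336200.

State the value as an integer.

26383018684048108297800

row 28: T[28][6]=6·1359801318005044551+61338207158409090=8220146115188676396  T[28][7]=7·11647571772911241531+1359801318005044551=82892803728383735268  T[28][8]=8·47628831813556336200+11647571772911241531=392678226281361931131
row 29: T[29][7]=7·82892803728383735268+8220146115188676396=588469772213874823272  T[29][8]=8·392678226281361931131+82892803728383735268=3224318613979279184316
row 30: T[30][8]=8·3224318613979279184316+588469772213874823272=26383018684048108297800
Read S(30,8) = 26383018684048108297800.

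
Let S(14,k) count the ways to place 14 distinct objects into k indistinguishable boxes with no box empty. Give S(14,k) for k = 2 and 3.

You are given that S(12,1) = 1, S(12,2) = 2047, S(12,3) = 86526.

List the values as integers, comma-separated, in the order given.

@13  (13,1):1·1+0→1, (13,2):2047·2+1→4095, (13,3):86526·3+2047→261625
@14  (14,2):4095·2+1→8191, (14,3):261625·3+4095→788970
Read S(14,2) = 8191, S(14,3) = 788970.

8191, 788970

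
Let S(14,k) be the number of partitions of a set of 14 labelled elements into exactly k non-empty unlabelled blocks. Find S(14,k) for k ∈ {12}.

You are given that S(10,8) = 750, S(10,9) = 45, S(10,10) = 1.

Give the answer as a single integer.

@11  (11,9):45·9+750→1155, (11,10):1·10+45→55, (11,11):0·11+1→1
@12  (12,10):55·10+1155→1705, (12,11):1·11+55→66, (12,12):0·12+1→1
@13  (13,11):66·11+1705→2431, (13,12):1·12+66→78
@14  (14,12):78·12+2431→3367
Read S(14,12) = 3367.

3367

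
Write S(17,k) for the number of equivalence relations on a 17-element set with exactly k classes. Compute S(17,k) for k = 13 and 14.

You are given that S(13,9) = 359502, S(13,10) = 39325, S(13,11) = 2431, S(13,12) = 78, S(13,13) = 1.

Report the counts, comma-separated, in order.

r14: T_14,10=10×39325+359502=752752; T_14,11=11×2431+39325=66066; T_14,12=12×78+2431=3367; T_14,13=13×1+78=91; T_14,14=14×0+1=1
r15: T_15,11=11×66066+752752=1479478; T_15,12=12×3367+66066=106470; T_15,13=13×91+3367=4550; T_15,14=14×1+91=105
r16: T_16,12=12×106470+1479478=2757118; T_16,13=13×4550+106470=165620; T_16,14=14×105+4550=6020
r17: T_17,13=13×165620+2757118=4910178; T_17,14=14×6020+165620=249900
Read S(17,13) = 4910178, S(17,14) = 249900.

4910178, 249900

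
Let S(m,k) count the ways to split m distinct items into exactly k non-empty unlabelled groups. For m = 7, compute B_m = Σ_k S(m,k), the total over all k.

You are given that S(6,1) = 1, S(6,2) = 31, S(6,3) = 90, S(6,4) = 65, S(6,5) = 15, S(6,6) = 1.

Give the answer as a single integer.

877

r7: T_7,1=1×1+0=1; T_7,2=2×31+1=63; T_7,3=3×90+31=301; T_7,4=4×65+90=350; T_7,5=5×15+65=140; T_7,6=6×1+15=21; T_7,7=7×0+1=1
B_7 = ΣS(7,k) = 1+63+301+350+140+21+1 = 877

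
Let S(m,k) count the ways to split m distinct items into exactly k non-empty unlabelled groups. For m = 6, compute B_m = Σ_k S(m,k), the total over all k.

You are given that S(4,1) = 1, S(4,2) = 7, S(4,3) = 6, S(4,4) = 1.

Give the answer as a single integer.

r5: T_5,1=1×1+0=1; T_5,2=2×7+1=15; T_5,3=3×6+7=25; T_5,4=4×1+6=10; T_5,5=5×0+1=1
r6: T_6,1=1×1+0=1; T_6,2=2×15+1=31; T_6,3=3×25+15=90; T_6,4=4×10+25=65; T_6,5=5×1+10=15; T_6,6=6×0+1=1
B_6 = ΣS(6,k) = 1+31+90+65+15+1 = 203

203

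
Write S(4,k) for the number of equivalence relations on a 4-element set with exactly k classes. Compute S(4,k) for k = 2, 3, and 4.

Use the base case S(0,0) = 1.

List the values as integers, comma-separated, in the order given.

7, 6, 1

@1  (1,1):0·1+1→1
@2  (2,1):1·1+0→1, (2,2):0·2+1→1
@3  (3,1):1·1+0→1, (3,2):1·2+1→3, (3,3):0·3+1→1
@4  (4,2):3·2+1→7, (4,3):1·3+3→6, (4,4):0·4+1→1
Read S(4,2) = 7, S(4,3) = 6, S(4,4) = 1.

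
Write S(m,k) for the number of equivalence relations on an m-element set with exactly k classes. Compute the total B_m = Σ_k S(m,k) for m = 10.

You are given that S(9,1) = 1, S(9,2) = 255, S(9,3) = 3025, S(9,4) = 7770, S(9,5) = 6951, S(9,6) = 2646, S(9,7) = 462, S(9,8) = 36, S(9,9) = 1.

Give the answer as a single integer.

@10  (10,1):1·1+0→1, (10,2):255·2+1→511, (10,3):3025·3+255→9330, (10,4):7770·4+3025→34105, (10,5):6951·5+7770→42525, (10,6):2646·6+6951→22827, (10,7):462·7+2646→5880, (10,8):36·8+462→750, (10,9):1·9+36→45, (10,10):0·10+1→1
B_10 = ΣS(10,k) = 1+511+9330+34105+42525+22827+5880+750+45+1 = 115975

115975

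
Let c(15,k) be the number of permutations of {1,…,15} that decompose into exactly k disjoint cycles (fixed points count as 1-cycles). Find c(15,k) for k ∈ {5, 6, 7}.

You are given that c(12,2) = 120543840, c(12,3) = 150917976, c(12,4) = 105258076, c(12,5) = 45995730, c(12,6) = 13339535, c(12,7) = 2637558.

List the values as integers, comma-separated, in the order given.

r13: T_13,3=12×150917976+120543840=1931559552; T_13,4=12×105258076+150917976=1414014888; T_13,5=12×45995730+105258076=657206836; T_13,6=12×13339535+45995730=206070150; T_13,7=12×2637558+13339535=44990231
r14: T_14,4=13×1414014888+1931559552=20313753096; T_14,5=13×657206836+1414014888=9957703756; T_14,6=13×206070150+657206836=3336118786; T_14,7=13×44990231+206070150=790943153
r15: T_15,5=14×9957703756+20313753096=159721605680; T_15,6=14×3336118786+9957703756=56663366760; T_15,7=14×790943153+3336118786=14409322928
Read c(15,5) = 159721605680, c(15,6) = 56663366760, c(15,7) = 14409322928.

159721605680, 56663366760, 14409322928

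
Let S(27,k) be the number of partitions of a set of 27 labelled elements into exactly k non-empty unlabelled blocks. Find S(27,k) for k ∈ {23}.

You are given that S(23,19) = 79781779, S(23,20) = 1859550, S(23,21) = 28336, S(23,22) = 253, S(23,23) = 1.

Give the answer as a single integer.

r24: T_24,20=20×1859550+79781779=116972779; T_24,21=21×28336+1859550=2454606; T_24,22=22×253+28336=33902; T_24,23=23×1+253=276
r25: T_25,21=21×2454606+116972779=168519505; T_25,22=22×33902+2454606=3200450; T_25,23=23×276+33902=40250
r26: T_26,22=22×3200450+168519505=238929405; T_26,23=23×40250+3200450=4126200
r27: T_27,23=23×4126200+238929405=333832005
Read S(27,23) = 333832005.

333832005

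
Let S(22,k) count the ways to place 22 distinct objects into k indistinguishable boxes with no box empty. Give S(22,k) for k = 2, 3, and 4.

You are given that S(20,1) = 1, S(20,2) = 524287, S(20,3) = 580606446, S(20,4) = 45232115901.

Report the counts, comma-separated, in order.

2097151, 5228079450, 727778623825

@21  (21,1):1·1+0→1, (21,2):524287·2+1→1048575, (21,3):580606446·3+524287→1742343625, (21,4):45232115901·4+580606446→181509070050
@22  (22,2):1048575·2+1→2097151, (22,3):1742343625·3+1048575→5228079450, (22,4):181509070050·4+1742343625→727778623825
Read S(22,2) = 2097151, S(22,3) = 5228079450, S(22,4) = 727778623825.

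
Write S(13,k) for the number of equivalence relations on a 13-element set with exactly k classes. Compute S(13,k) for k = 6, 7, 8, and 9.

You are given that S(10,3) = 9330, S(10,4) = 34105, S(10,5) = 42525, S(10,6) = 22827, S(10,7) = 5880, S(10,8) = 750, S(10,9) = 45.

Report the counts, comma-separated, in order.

[11] T[11,4]:4*34105+9330=145750 · T[11,5]:5*42525+34105=246730 · T[11,6]:6*22827+42525=179487 · T[11,7]:7*5880+22827=63987 · T[11,8]:8*750+5880=11880 · T[11,9]:9*45+750=1155
[12] T[12,5]:5*246730+145750=1379400 · T[12,6]:6*179487+246730=1323652 · T[12,7]:7*63987+179487=627396 · T[12,8]:8*11880+63987=159027 · T[12,9]:9*1155+11880=22275
[13] T[13,6]:6*1323652+1379400=9321312 · T[13,7]:7*627396+1323652=5715424 · T[13,8]:8*159027+627396=1899612 · T[13,9]:9*22275+159027=359502
Read S(13,6) = 9321312, S(13,7) = 5715424, S(13,8) = 1899612, S(13,9) = 359502.

9321312, 5715424, 1899612, 359502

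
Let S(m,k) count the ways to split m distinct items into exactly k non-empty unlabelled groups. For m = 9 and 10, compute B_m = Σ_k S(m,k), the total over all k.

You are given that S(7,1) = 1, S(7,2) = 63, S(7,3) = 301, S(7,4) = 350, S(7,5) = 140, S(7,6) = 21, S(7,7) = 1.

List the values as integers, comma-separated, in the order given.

21147, 115975

[8] T[8,1]:1*1+0=1 · T[8,2]:2*63+1=127 · T[8,3]:3*301+63=966 · T[8,4]:4*350+301=1701 · T[8,5]:5*140+350=1050 · T[8,6]:6*21+140=266 · T[8,7]:7*1+21=28 · T[8,8]:8*0+1=1
[9] T[9,1]:1*1+0=1 · T[9,2]:2*127+1=255 · T[9,3]:3*966+127=3025 · T[9,4]:4*1701+966=7770 · T[9,5]:5*1050+1701=6951 · T[9,6]:6*266+1050=2646 · T[9,7]:7*28+266=462 · T[9,8]:8*1+28=36 · T[9,9]:9*0+1=1
[10] T[10,1]:1*1+0=1 · T[10,2]:2*255+1=511 · T[10,3]:3*3025+255=9330 · T[10,4]:4*7770+3025=34105 · T[10,5]:5*6951+7770=42525 · T[10,6]:6*2646+6951=22827 · T[10,7]:7*462+2646=5880 · T[10,8]:8*36+462=750 · T[10,9]:9*1+36=45 · T[10,10]:10*0+1=1
B_9 = ΣS(9,k) = 1+255+3025+7770+6951+2646+462+36+1 = 21147
B_10 = ΣS(10,k) = 1+511+9330+34105+42525+22827+5880+750+45+1 = 115975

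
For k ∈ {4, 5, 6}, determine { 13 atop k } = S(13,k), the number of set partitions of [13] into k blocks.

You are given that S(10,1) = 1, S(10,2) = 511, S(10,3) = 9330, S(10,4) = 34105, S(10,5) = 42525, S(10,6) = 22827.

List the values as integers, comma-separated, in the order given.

row 11: T[11][2]=2·511+1=1023  T[11][3]=3·9330+511=28501  T[11][4]=4·34105+9330=145750  T[11][5]=5·42525+34105=246730  T[11][6]=6·22827+42525=179487
row 12: T[12][3]=3·28501+1023=86526  T[12][4]=4·145750+28501=611501  T[12][5]=5·246730+145750=1379400  T[12][6]=6·179487+246730=1323652
row 13: T[13][4]=4·611501+86526=2532530  T[13][5]=5·1379400+611501=7508501  T[13][6]=6·1323652+1379400=9321312
Read S(13,4) = 2532530, S(13,5) = 7508501, S(13,6) = 9321312.

2532530, 7508501, 9321312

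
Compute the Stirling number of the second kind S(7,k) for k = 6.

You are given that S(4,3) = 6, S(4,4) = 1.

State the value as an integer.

@5  (5,4):1·4+6→10, (5,5):0·5+1→1
@6  (6,5):1·5+10→15, (6,6):0·6+1→1
@7  (7,6):1·6+15→21
Read S(7,6) = 21.

21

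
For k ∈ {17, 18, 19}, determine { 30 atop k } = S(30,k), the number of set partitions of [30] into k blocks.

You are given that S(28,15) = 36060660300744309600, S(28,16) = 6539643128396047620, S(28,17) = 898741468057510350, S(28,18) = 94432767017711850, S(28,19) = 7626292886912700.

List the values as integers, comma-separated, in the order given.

i=29: T(29,16)=36060660300744309600+16·6539643128396047620=140694950355081071520 | T(29,17)=6539643128396047620+17·898741468057510350=21818248085373723570 | T(29,18)=898741468057510350+18·94432767017711850=2598531274376323650 | T(29,19)=94432767017711850+19·7626292886912700=239332331869053150
i=30: T(30,17)=140694950355081071520+17·21818248085373723570=511605167806434372210 | T(30,18)=21818248085373723570+18·2598531274376323650=68591811024147549270 | T(30,19)=2598531274376323650+19·239332331869053150=7145845579888333500
Read S(30,17) = 511605167806434372210, S(30,18) = 68591811024147549270, S(30,19) = 7145845579888333500.

511605167806434372210, 68591811024147549270, 7145845579888333500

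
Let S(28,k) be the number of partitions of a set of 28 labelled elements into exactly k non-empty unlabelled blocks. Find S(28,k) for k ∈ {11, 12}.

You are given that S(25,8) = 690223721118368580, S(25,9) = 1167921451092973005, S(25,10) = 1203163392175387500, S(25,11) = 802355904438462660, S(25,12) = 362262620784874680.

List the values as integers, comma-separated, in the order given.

row 26: T[26][9]=9·1167921451092973005+690223721118368580=11201516780955125625  T[26][10]=10·1203163392175387500+1167921451092973005=13199555372846848005  T[26][11]=11·802355904438462660+1203163392175387500=10029078340998476760  T[26][12]=12·362262620784874680+802355904438462660=5149507353856958820
row 27: T[27][10]=10·13199555372846848005+11201516780955125625=143197070509423605675  T[27][11]=11·10029078340998476760+13199555372846848005=123519417123830092365  T[27][12]=12·5149507353856958820+10029078340998476760=71823166587281982600
row 28: T[28][11]=11·123519417123830092365+143197070509423605675=1501910658871554621690  T[28][12]=12·71823166587281982600+123519417123830092365=985397416171213883565
Read S(28,11) = 1501910658871554621690, S(28,12) = 985397416171213883565.

1501910658871554621690, 985397416171213883565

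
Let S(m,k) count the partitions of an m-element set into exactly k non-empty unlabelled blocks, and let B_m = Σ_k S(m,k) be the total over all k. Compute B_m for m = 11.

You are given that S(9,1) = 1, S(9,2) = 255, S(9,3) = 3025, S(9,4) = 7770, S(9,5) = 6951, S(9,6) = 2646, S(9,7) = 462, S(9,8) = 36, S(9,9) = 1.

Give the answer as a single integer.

678570

r10: T_10,1=1×1+0=1; T_10,2=2×255+1=511; T_10,3=3×3025+255=9330; T_10,4=4×7770+3025=34105; T_10,5=5×6951+7770=42525; T_10,6=6×2646+6951=22827; T_10,7=7×462+2646=5880; T_10,8=8×36+462=750; T_10,9=9×1+36=45; T_10,10=10×0+1=1
r11: T_11,1=1×1+0=1; T_11,2=2×511+1=1023; T_11,3=3×9330+511=28501; T_11,4=4×34105+9330=145750; T_11,5=5×42525+34105=246730; T_11,6=6×22827+42525=179487; T_11,7=7×5880+22827=63987; T_11,8=8×750+5880=11880; T_11,9=9×45+750=1155; T_11,10=10×1+45=55; T_11,11=11×0+1=1
B_11 = ΣS(11,k) = 1+1023+28501+145750+246730+179487+63987+11880+1155+55+1 = 678570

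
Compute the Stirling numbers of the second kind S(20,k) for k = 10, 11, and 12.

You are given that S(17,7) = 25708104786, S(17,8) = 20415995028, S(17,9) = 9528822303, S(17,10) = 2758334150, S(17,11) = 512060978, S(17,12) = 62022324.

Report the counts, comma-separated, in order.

@18  (18,8):20415995028·8+25708104786→189036065010, (18,9):9528822303·9+20415995028→106175395755, (18,10):2758334150·10+9528822303→37112163803, (18,11):512060978·11+2758334150→8391004908, (18,12):62022324·12+512060978→1256328866
@19  (19,9):106175395755·9+189036065010→1144614626805, (19,10):37112163803·10+106175395755→477297033785, (19,11):8391004908·11+37112163803→129413217791, (19,12):1256328866·12+8391004908→23466951300
@20  (20,10):477297033785·10+1144614626805→5917584964655, (20,11):129413217791·11+477297033785→1900842429486, (20,12):23466951300·12+129413217791→411016633391
Read S(20,10) = 5917584964655, S(20,11) = 1900842429486, S(20,12) = 411016633391.

5917584964655, 1900842429486, 411016633391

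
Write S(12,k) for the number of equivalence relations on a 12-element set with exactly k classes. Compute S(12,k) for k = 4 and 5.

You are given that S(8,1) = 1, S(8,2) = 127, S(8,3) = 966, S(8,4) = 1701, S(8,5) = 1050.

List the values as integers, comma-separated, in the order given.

@9  (9,1):1·1+0→1, (9,2):127·2+1→255, (9,3):966·3+127→3025, (9,4):1701·4+966→7770, (9,5):1050·5+1701→6951
@10  (10,2):255·2+1→511, (10,3):3025·3+255→9330, (10,4):7770·4+3025→34105, (10,5):6951·5+7770→42525
@11  (11,3):9330·3+511→28501, (11,4):34105·4+9330→145750, (11,5):42525·5+34105→246730
@12  (12,4):145750·4+28501→611501, (12,5):246730·5+145750→1379400
Read S(12,4) = 611501, S(12,5) = 1379400.

611501, 1379400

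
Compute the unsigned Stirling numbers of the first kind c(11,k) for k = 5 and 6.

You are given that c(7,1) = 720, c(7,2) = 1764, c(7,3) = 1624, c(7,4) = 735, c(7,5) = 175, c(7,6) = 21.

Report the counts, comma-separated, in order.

3416930, 902055

r8: T_8,2=7×1764+720=13068; T_8,3=7×1624+1764=13132; T_8,4=7×735+1624=6769; T_8,5=7×175+735=1960; T_8,6=7×21+175=322
r9: T_9,3=8×13132+13068=118124; T_9,4=8×6769+13132=67284; T_9,5=8×1960+6769=22449; T_9,6=8×322+1960=4536
r10: T_10,4=9×67284+118124=723680; T_10,5=9×22449+67284=269325; T_10,6=9×4536+22449=63273
r11: T_11,5=10×269325+723680=3416930; T_11,6=10×63273+269325=902055
Read c(11,5) = 3416930, c(11,6) = 902055.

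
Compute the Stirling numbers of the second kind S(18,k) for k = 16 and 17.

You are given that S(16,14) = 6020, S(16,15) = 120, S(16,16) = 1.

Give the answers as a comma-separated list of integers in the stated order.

row 17: T[17][15]=15·120+6020=7820  T[17][16]=16·1+120=136  T[17][17]=17·0+1=1
row 18: T[18][16]=16·136+7820=9996  T[18][17]=17·1+136=153
Read S(18,16) = 9996, S(18,17) = 153.

9996, 153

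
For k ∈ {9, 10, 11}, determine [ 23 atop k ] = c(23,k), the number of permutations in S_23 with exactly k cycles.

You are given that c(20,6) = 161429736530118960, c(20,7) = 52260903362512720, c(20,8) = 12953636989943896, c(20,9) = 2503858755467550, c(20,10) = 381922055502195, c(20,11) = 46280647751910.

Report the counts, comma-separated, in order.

43714229649594412832, 7707401101297361068, 1103230881185949736

row 21: T[21][7]=20·52260903362512720+161429736530118960=1206647803780373360  T[21][8]=20·12953636989943896+52260903362512720=311333643161390640  T[21][9]=20·2503858755467550+12953636989943896=63030812099294896  T[21][10]=20·381922055502195+2503858755467550=10142299865511450  T[21][11]=20·46280647751910+381922055502195=1307535010540395
row 22: T[22][8]=21·311333643161390640+1206647803780373360=7744654310169576800  T[22][9]=21·63030812099294896+311333643161390640=1634980697246583456  T[22][10]=21·10142299865511450+63030812099294896=276019109275035346  T[22][11]=21·1307535010540395+10142299865511450=37600535086859745
row 23: T[23][9]=22·1634980697246583456+7744654310169576800=43714229649594412832  T[23][10]=22·276019109275035346+1634980697246583456=7707401101297361068  T[23][11]=22·37600535086859745+276019109275035346=1103230881185949736
Read c(23,9) = 43714229649594412832, c(23,10) = 7707401101297361068, c(23,11) = 1103230881185949736.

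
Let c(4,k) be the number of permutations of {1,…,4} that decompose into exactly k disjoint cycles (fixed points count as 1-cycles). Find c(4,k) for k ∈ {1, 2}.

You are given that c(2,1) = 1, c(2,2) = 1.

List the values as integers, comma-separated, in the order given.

i=3: T(3,1)=0+2·1=2 | T(3,2)=1+2·1=3
i=4: T(4,1)=0+3·2=6 | T(4,2)=2+3·3=11
Read c(4,1) = 6, c(4,2) = 11.

6, 11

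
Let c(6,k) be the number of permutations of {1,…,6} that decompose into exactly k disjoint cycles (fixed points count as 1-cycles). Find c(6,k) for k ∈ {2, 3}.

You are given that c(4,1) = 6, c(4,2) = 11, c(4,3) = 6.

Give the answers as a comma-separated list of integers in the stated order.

274, 225

[5] T[5,1]:4*6+0=24 · T[5,2]:4*11+6=50 · T[5,3]:4*6+11=35
[6] T[6,2]:5*50+24=274 · T[6,3]:5*35+50=225
Read c(6,2) = 274, c(6,3) = 225.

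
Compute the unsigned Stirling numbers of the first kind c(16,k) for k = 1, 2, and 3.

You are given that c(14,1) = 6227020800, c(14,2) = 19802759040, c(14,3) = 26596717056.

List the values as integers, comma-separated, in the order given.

[15] T[15,1]:14*6227020800+0=87178291200 · T[15,2]:14*19802759040+6227020800=283465647360 · T[15,3]:14*26596717056+19802759040=392156797824
[16] T[16,1]:15*87178291200+0=1307674368000 · T[16,2]:15*283465647360+87178291200=4339163001600 · T[16,3]:15*392156797824+283465647360=6165817614720
Read c(16,1) = 1307674368000, c(16,2) = 4339163001600, c(16,3) = 6165817614720.

1307674368000, 4339163001600, 6165817614720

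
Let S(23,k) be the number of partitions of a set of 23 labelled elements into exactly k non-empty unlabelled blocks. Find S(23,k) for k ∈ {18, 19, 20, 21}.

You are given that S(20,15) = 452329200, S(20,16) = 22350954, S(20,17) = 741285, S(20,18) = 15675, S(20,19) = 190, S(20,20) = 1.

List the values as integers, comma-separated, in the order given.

2364885369, 79781779, 1859550, 28336

@21  (21,16):22350954·16+452329200→809944464, (21,17):741285·17+22350954→34952799, (21,18):15675·18+741285→1023435, (21,19):190·19+15675→19285, (21,20):1·20+190→210, (21,21):0·21+1→1
@22  (22,17):34952799·17+809944464→1404142047, (22,18):1023435·18+34952799→53374629, (22,19):19285·19+1023435→1389850, (22,20):210·20+19285→23485, (22,21):1·21+210→231
@23  (23,18):53374629·18+1404142047→2364885369, (23,19):1389850·19+53374629→79781779, (23,20):23485·20+1389850→1859550, (23,21):231·21+23485→28336
Read S(23,18) = 2364885369, S(23,19) = 79781779, S(23,20) = 1859550, S(23,21) = 28336.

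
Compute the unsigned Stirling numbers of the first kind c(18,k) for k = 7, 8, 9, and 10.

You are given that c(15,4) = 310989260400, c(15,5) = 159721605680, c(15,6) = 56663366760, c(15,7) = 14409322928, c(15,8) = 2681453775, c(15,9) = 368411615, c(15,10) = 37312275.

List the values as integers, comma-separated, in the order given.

110228466184200, 24871845297936, 4308105301929, 577924894833

i=16: T(16,5)=310989260400+15·159721605680=2706813345600 | T(16,6)=159721605680+15·56663366760=1009672107080 | T(16,7)=56663366760+15·14409322928=272803210680 | T(16,8)=14409322928+15·2681453775=54631129553 | T(16,9)=2681453775+15·368411615=8207628000 | T(16,10)=368411615+15·37312275=928095740
i=17: T(17,6)=2706813345600+16·1009672107080=18861567058880 | T(17,7)=1009672107080+16·272803210680=5374523477960 | T(17,8)=272803210680+16·54631129553=1146901283528 | T(17,9)=54631129553+16·8207628000=185953177553 | T(17,10)=8207628000+16·928095740=23057159840
i=18: T(18,7)=18861567058880+17·5374523477960=110228466184200 | T(18,8)=5374523477960+17·1146901283528=24871845297936 | T(18,9)=1146901283528+17·185953177553=4308105301929 | T(18,10)=185953177553+17·23057159840=577924894833
Read c(18,7) = 110228466184200, c(18,8) = 24871845297936, c(18,9) = 4308105301929, c(18,10) = 577924894833.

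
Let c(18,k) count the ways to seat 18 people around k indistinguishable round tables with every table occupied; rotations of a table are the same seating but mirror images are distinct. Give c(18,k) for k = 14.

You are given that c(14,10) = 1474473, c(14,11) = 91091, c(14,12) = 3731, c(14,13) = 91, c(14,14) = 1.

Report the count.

13896582

r15: T_15,11=14×91091+1474473=2749747; T_15,12=14×3731+91091=143325; T_15,13=14×91+3731=5005; T_15,14=14×1+91=105
r16: T_16,12=15×143325+2749747=4899622; T_16,13=15×5005+143325=218400; T_16,14=15×105+5005=6580
r17: T_17,13=16×218400+4899622=8394022; T_17,14=16×6580+218400=323680
r18: T_18,14=17×323680+8394022=13896582
Read c(18,14) = 13896582.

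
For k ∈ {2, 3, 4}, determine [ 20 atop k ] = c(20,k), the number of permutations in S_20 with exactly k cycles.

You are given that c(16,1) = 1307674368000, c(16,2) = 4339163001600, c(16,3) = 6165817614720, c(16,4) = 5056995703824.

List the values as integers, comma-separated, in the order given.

i=17: T(17,1)=0+16·1307674368000=20922789888000 | T(17,2)=1307674368000+16·4339163001600=70734282393600 | T(17,3)=4339163001600+16·6165817614720=102992244837120 | T(17,4)=6165817614720+16·5056995703824=87077748875904
i=18: T(18,1)=0+17·20922789888000=355687428096000 | T(18,2)=20922789888000+17·70734282393600=1223405590579200 | T(18,3)=70734282393600+17·102992244837120=1821602444624640 | T(18,4)=102992244837120+17·87077748875904=1583313975727488
i=19: T(19,1)=0+18·355687428096000=6402373705728000 | T(19,2)=355687428096000+18·1223405590579200=22376988058521600 | T(19,3)=1223405590579200+18·1821602444624640=34012249593822720 | T(19,4)=1821602444624640+18·1583313975727488=30321254007719424
i=20: T(20,2)=6402373705728000+19·22376988058521600=431565146817638400 | T(20,3)=22376988058521600+19·34012249593822720=668609730341153280 | T(20,4)=34012249593822720+19·30321254007719424=610116075740491776
Read c(20,2) = 431565146817638400, c(20,3) = 668609730341153280, c(20,4) = 610116075740491776.

431565146817638400, 668609730341153280, 610116075740491776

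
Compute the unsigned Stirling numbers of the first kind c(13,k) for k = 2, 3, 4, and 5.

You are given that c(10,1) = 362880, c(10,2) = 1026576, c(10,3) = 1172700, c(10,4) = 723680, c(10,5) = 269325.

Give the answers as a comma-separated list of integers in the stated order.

@11  (11,1):362880·10+0→3628800, (11,2):1026576·10+362880→10628640, (11,3):1172700·10+1026576→12753576, (11,4):723680·10+1172700→8409500, (11,5):269325·10+723680→3416930
@12  (12,1):3628800·11+0→39916800, (12,2):10628640·11+3628800→120543840, (12,3):12753576·11+10628640→150917976, (12,4):8409500·11+12753576→105258076, (12,5):3416930·11+8409500→45995730
@13  (13,2):120543840·12+39916800→1486442880, (13,3):150917976·12+120543840→1931559552, (13,4):105258076·12+150917976→1414014888, (13,5):45995730·12+105258076→657206836
Read c(13,2) = 1486442880, c(13,3) = 1931559552, c(13,4) = 1414014888, c(13,5) = 657206836.

1486442880, 1931559552, 1414014888, 657206836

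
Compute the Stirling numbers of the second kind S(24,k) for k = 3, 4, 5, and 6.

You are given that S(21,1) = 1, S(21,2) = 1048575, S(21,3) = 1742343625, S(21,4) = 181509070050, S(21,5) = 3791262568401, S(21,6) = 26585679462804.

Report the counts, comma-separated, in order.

47063200806, 11681056634501, 485000783495250, 6090236036084530

i=22: T(22,1)=0+1·1=1 | T(22,2)=1+2·1048575=2097151 | T(22,3)=1048575+3·1742343625=5228079450 | T(22,4)=1742343625+4·181509070050=727778623825 | T(22,5)=181509070050+5·3791262568401=19137821912055 | T(22,6)=3791262568401+6·26585679462804=163305339345225
i=23: T(23,2)=1+2·2097151=4194303 | T(23,3)=2097151+3·5228079450=15686335501 | T(23,4)=5228079450+4·727778623825=2916342574750 | T(23,5)=727778623825+5·19137821912055=96416888184100 | T(23,6)=19137821912055+6·163305339345225=998969857983405
i=24: T(24,3)=4194303+3·15686335501=47063200806 | T(24,4)=15686335501+4·2916342574750=11681056634501 | T(24,5)=2916342574750+5·96416888184100=485000783495250 | T(24,6)=96416888184100+6·998969857983405=6090236036084530
Read S(24,3) = 47063200806, S(24,4) = 11681056634501, S(24,5) = 485000783495250, S(24,6) = 6090236036084530.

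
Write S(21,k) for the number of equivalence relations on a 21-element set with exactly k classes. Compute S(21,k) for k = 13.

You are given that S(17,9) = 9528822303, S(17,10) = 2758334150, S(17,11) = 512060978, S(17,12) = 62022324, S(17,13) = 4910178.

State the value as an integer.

1204909218331

r18: T_18,10=10×2758334150+9528822303=37112163803; T_18,11=11×512060978+2758334150=8391004908; T_18,12=12×62022324+512060978=1256328866; T_18,13=13×4910178+62022324=125854638
r19: T_19,11=11×8391004908+37112163803=129413217791; T_19,12=12×1256328866+8391004908=23466951300; T_19,13=13×125854638+1256328866=2892439160
r20: T_20,12=12×23466951300+129413217791=411016633391; T_20,13=13×2892439160+23466951300=61068660380
r21: T_21,13=13×61068660380+411016633391=1204909218331
Read S(21,13) = 1204909218331.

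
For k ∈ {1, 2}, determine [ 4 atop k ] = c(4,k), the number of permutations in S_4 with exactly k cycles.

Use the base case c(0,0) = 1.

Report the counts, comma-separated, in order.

i=1: T(1,1)=1+0·0=1
i=2: T(2,1)=0+1·1=1 | T(2,2)=1+1·0=1
i=3: T(3,1)=0+2·1=2 | T(3,2)=1+2·1=3
i=4: T(4,1)=0+3·2=6 | T(4,2)=2+3·3=11
Read c(4,1) = 6, c(4,2) = 11.

6, 11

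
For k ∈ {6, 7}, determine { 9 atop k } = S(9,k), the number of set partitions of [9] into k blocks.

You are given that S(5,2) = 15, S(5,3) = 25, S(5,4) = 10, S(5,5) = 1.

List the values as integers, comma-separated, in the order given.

@6  (6,3):25·3+15→90, (6,4):10·4+25→65, (6,5):1·5+10→15, (6,6):0·6+1→1
@7  (7,4):65·4+90→350, (7,5):15·5+65→140, (7,6):1·6+15→21, (7,7):0·7+1→1
@8  (8,5):140·5+350→1050, (8,6):21·6+140→266, (8,7):1·7+21→28
@9  (9,6):266·6+1050→2646, (9,7):28·7+266→462
Read S(9,6) = 2646, S(9,7) = 462.

2646, 462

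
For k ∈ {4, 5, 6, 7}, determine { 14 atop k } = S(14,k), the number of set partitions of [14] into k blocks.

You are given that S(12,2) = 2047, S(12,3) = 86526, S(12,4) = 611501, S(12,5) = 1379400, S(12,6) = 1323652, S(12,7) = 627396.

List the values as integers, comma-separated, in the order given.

i=13: T(13,3)=2047+3·86526=261625 | T(13,4)=86526+4·611501=2532530 | T(13,5)=611501+5·1379400=7508501 | T(13,6)=1379400+6·1323652=9321312 | T(13,7)=1323652+7·627396=5715424
i=14: T(14,4)=261625+4·2532530=10391745 | T(14,5)=2532530+5·7508501=40075035 | T(14,6)=7508501+6·9321312=63436373 | T(14,7)=9321312+7·5715424=49329280
Read S(14,4) = 10391745, S(14,5) = 40075035, S(14,6) = 63436373, S(14,7) = 49329280.

10391745, 40075035, 63436373, 49329280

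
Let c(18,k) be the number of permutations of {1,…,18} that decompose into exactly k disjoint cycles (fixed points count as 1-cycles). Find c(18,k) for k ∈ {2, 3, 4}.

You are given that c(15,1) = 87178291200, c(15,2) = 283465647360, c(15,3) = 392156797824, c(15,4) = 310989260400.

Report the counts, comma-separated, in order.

i=16: T(16,1)=0+15·87178291200=1307674368000 | T(16,2)=87178291200+15·283465647360=4339163001600 | T(16,3)=283465647360+15·392156797824=6165817614720 | T(16,4)=392156797824+15·310989260400=5056995703824
i=17: T(17,1)=0+16·1307674368000=20922789888000 | T(17,2)=1307674368000+16·4339163001600=70734282393600 | T(17,3)=4339163001600+16·6165817614720=102992244837120 | T(17,4)=6165817614720+16·5056995703824=87077748875904
i=18: T(18,2)=20922789888000+17·70734282393600=1223405590579200 | T(18,3)=70734282393600+17·102992244837120=1821602444624640 | T(18,4)=102992244837120+17·87077748875904=1583313975727488
Read c(18,2) = 1223405590579200, c(18,3) = 1821602444624640, c(18,4) = 1583313975727488.

1223405590579200, 1821602444624640, 1583313975727488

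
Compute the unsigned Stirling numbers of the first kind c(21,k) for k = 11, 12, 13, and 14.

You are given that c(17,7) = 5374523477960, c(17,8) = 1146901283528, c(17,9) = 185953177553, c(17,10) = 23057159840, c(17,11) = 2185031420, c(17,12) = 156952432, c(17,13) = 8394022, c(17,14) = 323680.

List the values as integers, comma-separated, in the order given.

1307535010540395, 135585182899530, 11310276995381, 756111184500

@18  (18,8):1146901283528·17+5374523477960→24871845297936, (18,9):185953177553·17+1146901283528→4308105301929, (18,10):23057159840·17+185953177553→577924894833, (18,11):2185031420·17+23057159840→60202693980, (18,12):156952432·17+2185031420→4853222764, (18,13):8394022·17+156952432→299650806, (18,14):323680·17+8394022→13896582
@19  (19,9):4308105301929·18+24871845297936→102417740732658, (19,10):577924894833·18+4308105301929→14710753408923, (19,11):60202693980·18+577924894833→1661573386473, (19,12):4853222764·18+60202693980→147560703732, (19,13):299650806·18+4853222764→10246937272, (19,14):13896582·18+299650806→549789282
@20  (20,10):14710753408923·19+102417740732658→381922055502195, (20,11):1661573386473·19+14710753408923→46280647751910, (20,12):147560703732·19+1661573386473→4465226757381, (20,13):10246937272·19+147560703732→342252511900, (20,14):549789282·19+10246937272→20692933630
@21  (21,11):46280647751910·20+381922055502195→1307535010540395, (21,12):4465226757381·20+46280647751910→135585182899530, (21,13):342252511900·20+4465226757381→11310276995381, (21,14):20692933630·20+342252511900→756111184500
Read c(21,11) = 1307535010540395, c(21,12) = 135585182899530, c(21,13) = 11310276995381, c(21,14) = 756111184500.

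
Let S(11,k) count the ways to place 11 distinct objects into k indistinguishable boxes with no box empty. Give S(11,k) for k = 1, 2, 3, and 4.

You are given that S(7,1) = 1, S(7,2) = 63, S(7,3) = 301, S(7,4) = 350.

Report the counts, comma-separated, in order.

row 8: T[8][1]=1·1+0=1  T[8][2]=2·63+1=127  T[8][3]=3·301+63=966  T[8][4]=4·350+301=1701
row 9: T[9][1]=1·1+0=1  T[9][2]=2·127+1=255  T[9][3]=3·966+127=3025  T[9][4]=4·1701+966=7770
row 10: T[10][1]=1·1+0=1  T[10][2]=2·255+1=511  T[10][3]=3·3025+255=9330  T[10][4]=4·7770+3025=34105
row 11: T[11][1]=1·1+0=1  T[11][2]=2·511+1=1023  T[11][3]=3·9330+511=28501  T[11][4]=4·34105+9330=145750
Read S(11,1) = 1, S(11,2) = 1023, S(11,3) = 28501, S(11,4) = 145750.

1, 1023, 28501, 145750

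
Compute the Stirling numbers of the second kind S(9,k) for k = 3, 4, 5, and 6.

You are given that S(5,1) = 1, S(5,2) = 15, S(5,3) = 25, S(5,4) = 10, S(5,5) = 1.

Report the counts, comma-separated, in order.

row 6: T[6][1]=1·1+0=1  T[6][2]=2·15+1=31  T[6][3]=3·25+15=90  T[6][4]=4·10+25=65  T[6][5]=5·1+10=15  T[6][6]=6·0+1=1
row 7: T[7][1]=1·1+0=1  T[7][2]=2·31+1=63  T[7][3]=3·90+31=301  T[7][4]=4·65+90=350  T[7][5]=5·15+65=140  T[7][6]=6·1+15=21
row 8: T[8][2]=2·63+1=127  T[8][3]=3·301+63=966  T[8][4]=4·350+301=1701  T[8][5]=5·140+350=1050  T[8][6]=6·21+140=266
row 9: T[9][3]=3·966+127=3025  T[9][4]=4·1701+966=7770  T[9][5]=5·1050+1701=6951  T[9][6]=6·266+1050=2646
Read S(9,3) = 3025, S(9,4) = 7770, S(9,5) = 6951, S(9,6) = 2646.

3025, 7770, 6951, 2646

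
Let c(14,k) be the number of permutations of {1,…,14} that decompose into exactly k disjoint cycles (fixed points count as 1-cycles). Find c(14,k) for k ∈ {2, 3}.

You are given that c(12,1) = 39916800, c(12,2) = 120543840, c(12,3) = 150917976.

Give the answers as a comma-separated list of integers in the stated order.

@13  (13,1):39916800·12+0→479001600, (13,2):120543840·12+39916800→1486442880, (13,3):150917976·12+120543840→1931559552
@14  (14,2):1486442880·13+479001600→19802759040, (14,3):1931559552·13+1486442880→26596717056
Read c(14,2) = 19802759040, c(14,3) = 26596717056.

19802759040, 26596717056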